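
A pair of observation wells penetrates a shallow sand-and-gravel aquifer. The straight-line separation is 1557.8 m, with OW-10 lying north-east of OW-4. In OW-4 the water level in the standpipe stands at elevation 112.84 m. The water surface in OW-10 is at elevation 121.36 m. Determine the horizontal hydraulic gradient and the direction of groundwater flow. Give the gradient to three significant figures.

Total head at OW-4: h = 112.84 m (water level in the piezometer is the total head).
Total head at OW-10: h = 121.36 m (water level in the piezometer is the total head).
Head difference: h(OW-4) − h(OW-10) = 112.84 − 121.36 = -8.52 m.
Hydraulic gradient: i = |Δh| / L = 8.52 / 1557.8 = 0.00547.
Flow is from higher to lower head: from OW-10 toward OW-4, i.e. toward the south-west.

i ≈ 0.00547; groundwater flows toward the south-west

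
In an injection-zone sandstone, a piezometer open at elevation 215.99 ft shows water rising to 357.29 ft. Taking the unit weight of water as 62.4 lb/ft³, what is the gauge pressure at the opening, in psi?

P ≈ 61.2 psi

Pressure head ψ = h − z = 357.29 − 215.99 = 141.30 ft.
P = γ·ψ / 144 = 62.4 × 141.30 / 144 = 61.2 psi.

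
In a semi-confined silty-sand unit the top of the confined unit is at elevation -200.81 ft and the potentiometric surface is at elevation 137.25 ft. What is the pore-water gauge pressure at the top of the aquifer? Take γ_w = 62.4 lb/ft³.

Pressure head at the aquifer top: ψ = h − z = 137.25 − (-200.81) = 338.06 ft.
P = γψ/144 = 62.4 × 338.06 / 144 = 146 psi.

P ≈ 146 psi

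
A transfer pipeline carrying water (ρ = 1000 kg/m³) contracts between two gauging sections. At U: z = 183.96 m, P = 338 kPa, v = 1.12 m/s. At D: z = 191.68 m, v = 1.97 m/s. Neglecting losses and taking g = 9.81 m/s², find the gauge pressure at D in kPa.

Pressure head at U: ψ₁ = P₁/(ρg) = 338×1000 / (1000 × 9.81) = 34.45 m.
Velocity heads: v₁²/2g = 1.12²/19.62 = 0.064 m; v₂²/2g = 1.97²/19.62 = 0.198 m.
Total head H = z₁ + ψ₁ + v₁²/2g = 183.96 + 34.45 + 0.064 = 218.47 m.
ψ₂ = H − z₂ − v₂²/2g = 218.47 − 191.68 − 0.198 = 26.59 m.
P₂ = ρgψ₂ = 1000 × 9.81 × 26.59 ≈ 261 kPa.

P₂ ≈ 261 kPa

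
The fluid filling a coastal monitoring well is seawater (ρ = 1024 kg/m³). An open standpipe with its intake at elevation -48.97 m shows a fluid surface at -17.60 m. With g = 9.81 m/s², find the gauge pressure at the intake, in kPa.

Pressure head ψ = h − z = -17.60 − (-48.97) = 31.37 m.
P = ρgψ = 1024 × 9.81 × 31.37 = 315125 Pa ≈ 315 kPa.

P ≈ 315 kPa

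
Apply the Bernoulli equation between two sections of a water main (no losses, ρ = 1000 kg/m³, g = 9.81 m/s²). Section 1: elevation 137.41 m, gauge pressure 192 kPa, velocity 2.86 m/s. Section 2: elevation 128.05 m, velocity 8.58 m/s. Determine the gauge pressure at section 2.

Pressure head at 1: ψ₁ = P₁/(ρg) = 192×1000 / (1000 × 9.81) = 19.57 m.
Velocity heads: v₁²/2g = 2.86²/19.62 = 0.417 m; v₂²/2g = 8.58²/19.62 = 3.752 m.
Total head H = z₁ + ψ₁ + v₁²/2g = 137.41 + 19.57 + 0.417 = 157.40 m.
ψ₂ = H − z₂ − v₂²/2g = 157.40 − 128.05 − 3.752 = 25.60 m.
P₂ = ρgψ₂ = 1000 × 9.81 × 25.60 ≈ 251 kPa.

P₂ ≈ 251 kPa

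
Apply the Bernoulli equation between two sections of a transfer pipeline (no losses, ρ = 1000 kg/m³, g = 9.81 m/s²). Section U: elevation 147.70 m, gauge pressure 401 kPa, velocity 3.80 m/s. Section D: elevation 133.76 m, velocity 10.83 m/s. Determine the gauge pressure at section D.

P₂ ≈ 486 kPa

Pressure head at U: ψ₁ = P₁/(ρg) = 401×1000 / (1000 × 9.81) = 40.88 m.
Velocity heads: v₁²/2g = 3.80²/19.62 = 0.736 m; v₂²/2g = 10.83²/19.62 = 5.978 m.
Total head H = z₁ + ψ₁ + v₁²/2g = 147.70 + 40.88 + 0.736 = 189.32 m.
ψ₂ = H − z₂ − v₂²/2g = 189.32 − 133.76 − 5.978 = 49.58 m.
P₂ = ρgψ₂ = 1000 × 9.81 × 49.58 ≈ 486 kPa.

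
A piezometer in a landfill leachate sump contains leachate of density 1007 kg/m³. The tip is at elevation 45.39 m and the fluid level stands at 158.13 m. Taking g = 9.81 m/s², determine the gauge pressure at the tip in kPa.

P ≈ 1110 kPa

Pressure head ψ = h − z = 158.13 − 45.39 = 112.74 m.
P = ρgψ = 1007 × 9.81 × 112.74 = 1113721 Pa ≈ 1110 kPa.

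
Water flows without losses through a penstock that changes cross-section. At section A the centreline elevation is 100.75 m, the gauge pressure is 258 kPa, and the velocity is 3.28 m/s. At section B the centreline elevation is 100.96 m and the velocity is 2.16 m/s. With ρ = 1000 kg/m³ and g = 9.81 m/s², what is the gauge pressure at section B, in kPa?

P₂ ≈ 259 kPa

Pressure head at A: ψ₁ = P₁/(ρg) = 258×1000 / (1000 × 9.81) = 26.30 m.
Velocity heads: v₁²/2g = 3.28²/19.62 = 0.548 m; v₂²/2g = 2.16²/19.62 = 0.238 m.
Total head H = z₁ + ψ₁ + v₁²/2g = 100.75 + 26.30 + 0.548 = 127.60 m.
ψ₂ = H − z₂ − v₂²/2g = 127.60 − 100.96 − 0.238 = 26.40 m.
P₂ = ρgψ₂ = 1000 × 9.81 × 26.40 ≈ 259 kPa.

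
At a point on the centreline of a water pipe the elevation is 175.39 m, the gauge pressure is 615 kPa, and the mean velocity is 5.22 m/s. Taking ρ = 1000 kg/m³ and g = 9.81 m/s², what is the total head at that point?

Pressure head ψ = P/(ρg) = 615×1000 / (1000 × 9.81) = 62.69 m.
Velocity head = v²/(2g) = 5.22² / (2 × 9.81) = 1.389 m.
h = z + ψ + v²/(2g) = 175.39 + 62.69 + 1.389 = 239.47 m.

h ≈ 239.47 m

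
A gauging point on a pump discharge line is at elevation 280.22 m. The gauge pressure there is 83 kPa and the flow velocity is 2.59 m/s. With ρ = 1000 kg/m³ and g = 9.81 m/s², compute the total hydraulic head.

Pressure head ψ = P/(ρg) = 83×1000 / (1000 × 9.81) = 8.46 m.
Velocity head = v²/(2g) = 2.59² / (2 × 9.81) = 0.342 m.
h = z + ψ + v²/(2g) = 280.22 + 8.46 + 0.342 = 289.02 m.

h ≈ 289.02 m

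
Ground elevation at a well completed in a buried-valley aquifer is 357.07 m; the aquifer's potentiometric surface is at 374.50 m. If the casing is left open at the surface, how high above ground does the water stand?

Water rises to the potentiometric surface, so the rise above ground = 374.50 − 357.07 = 17.43 m.

≈ 17.43 m above ground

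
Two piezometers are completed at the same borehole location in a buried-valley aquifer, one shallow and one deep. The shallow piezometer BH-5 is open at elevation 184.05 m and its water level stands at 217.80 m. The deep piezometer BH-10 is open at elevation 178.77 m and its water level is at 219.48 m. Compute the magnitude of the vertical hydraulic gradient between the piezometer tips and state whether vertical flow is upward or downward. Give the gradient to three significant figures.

|i_v| ≈ 0.318; vertical flow is upward

Total head at BH-5: h = 217.80 m (water level in the standpipe).
Total head at BH-10: h = 219.48 m.
Δh = h(BH-5) − h(BH-10) = 217.80 − 219.48 = -1.68 m.
Vertical separation Δz = 184.05 − 178.77 = 5.28 m.
|i_v| = |Δh| / Δz = 1.68 / 5.28 = 0.318.
Head is higher in the deep piezometer, so vertical flow is upward (discharge condition).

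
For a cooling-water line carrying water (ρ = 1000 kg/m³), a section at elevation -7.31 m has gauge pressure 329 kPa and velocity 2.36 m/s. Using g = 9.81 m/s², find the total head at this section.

h ≈ 26.51 m

Pressure head ψ = P/(ρg) = 329×1000 / (1000 × 9.81) = 33.54 m.
Velocity head = v²/(2g) = 2.36² / (2 × 9.81) = 0.284 m.
h = z + ψ + v²/(2g) = -7.31 + 33.54 + 0.284 = 26.51 m.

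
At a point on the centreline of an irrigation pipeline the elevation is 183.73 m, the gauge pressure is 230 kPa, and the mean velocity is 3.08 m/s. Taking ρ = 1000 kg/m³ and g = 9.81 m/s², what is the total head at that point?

h ≈ 207.66 m

Pressure head ψ = P/(ρg) = 230×1000 / (1000 × 9.81) = 23.45 m.
Velocity head = v²/(2g) = 3.08² / (2 × 9.81) = 0.484 m.
h = z + ψ + v²/(2g) = 183.73 + 23.45 + 0.484 = 207.66 m.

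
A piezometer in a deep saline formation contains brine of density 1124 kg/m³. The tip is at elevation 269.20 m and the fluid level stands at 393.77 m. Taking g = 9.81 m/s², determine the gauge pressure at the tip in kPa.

Pressure head ψ = h − z = 393.77 − 269.20 = 124.57 m.
P = ρgψ = 1124 × 9.81 × 124.57 = 1373564 Pa ≈ 1370 kPa.

P ≈ 1370 kPa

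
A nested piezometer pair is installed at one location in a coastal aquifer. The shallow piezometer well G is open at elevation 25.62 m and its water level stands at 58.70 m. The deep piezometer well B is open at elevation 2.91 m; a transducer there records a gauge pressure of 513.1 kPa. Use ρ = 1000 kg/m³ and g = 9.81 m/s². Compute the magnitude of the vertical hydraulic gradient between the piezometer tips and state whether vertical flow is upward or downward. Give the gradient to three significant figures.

|i_v| ≈ 0.154; vertical flow is downward

Total head at well G: h = 58.70 m (water level in the standpipe).
Pressure head at well B: ψ = P/(ρg) = 513.1×1000 / (1000 × 9.81) = 52.30 m.
Total head at well B: h = z + ψ = 2.91 + 52.30 = 55.21 m.
Δh = h(well G) − h(well B) = 58.70 − 55.21 = 3.49 m.
Vertical separation Δz = 25.62 − 2.91 = 22.71 m.
|i_v| = |Δh| / Δz = 3.49 / 22.71 = 0.154.
Head is higher in the shallow piezometer, so vertical flow is downward (recharge condition).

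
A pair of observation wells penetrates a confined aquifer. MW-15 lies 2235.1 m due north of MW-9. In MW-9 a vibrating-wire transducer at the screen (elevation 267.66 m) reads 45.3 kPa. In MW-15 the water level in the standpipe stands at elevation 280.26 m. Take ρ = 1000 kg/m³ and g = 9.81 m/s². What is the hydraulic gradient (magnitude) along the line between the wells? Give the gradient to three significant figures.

i ≈ 0.00357

Pressure head at MW-9: ψ = P/(ρg) = 45.3×1000 / (1000 × 9.81) = 4.62 m.
Total head at MW-9: h = z + ψ = 267.66 + 4.62 = 272.28 m.
Total head at MW-15: h = 280.26 m (water level in the piezometer is the total head).
Head difference: h(MW-9) − h(MW-15) = 272.28 − 280.26 = -7.98 m.
Hydraulic gradient: i = |Δh| / L = 7.98 / 2235.1 = 0.00357.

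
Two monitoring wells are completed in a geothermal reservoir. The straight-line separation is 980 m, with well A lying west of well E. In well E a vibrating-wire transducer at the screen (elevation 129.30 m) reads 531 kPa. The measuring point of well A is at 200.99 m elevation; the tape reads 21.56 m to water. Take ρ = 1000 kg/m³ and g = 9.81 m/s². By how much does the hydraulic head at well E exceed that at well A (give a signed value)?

Pressure head at well E: ψ = P/(ρg) = 531×1000 / (1000 × 9.81) = 54.13 m.
Total head at well E: h = z + ψ = 129.30 + 54.13 = 183.43 m.
Total head at well A: h = 200.99 − 21.56 = 179.43 m.
Head difference: h(well E) − h(well A) = 183.43 − 179.43 = 4.00 m.

Δh ≈ 4.00 m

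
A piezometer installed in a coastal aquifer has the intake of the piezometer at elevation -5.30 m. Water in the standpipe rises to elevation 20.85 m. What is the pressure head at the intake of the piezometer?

Total head h = 20.85 m (the water-surface elevation in the piezometer).
Pressure head ψ = h − z = 20.85 − (-5.30) = 26.15 m.

ψ ≈ 26.15 m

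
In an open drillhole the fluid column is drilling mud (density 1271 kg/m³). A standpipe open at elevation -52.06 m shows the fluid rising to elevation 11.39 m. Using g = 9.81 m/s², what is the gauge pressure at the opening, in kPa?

P ≈ 791 kPa

Pressure head ψ = h − z = 11.39 − (-52.06) = 63.45 m.
P = ρgψ = 1271 × 9.81 × 63.45 = 791127 Pa ≈ 791 kPa.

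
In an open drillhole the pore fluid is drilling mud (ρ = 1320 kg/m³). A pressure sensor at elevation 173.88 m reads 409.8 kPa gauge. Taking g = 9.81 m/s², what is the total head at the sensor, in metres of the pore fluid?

ψ = P/(ρg) = 409.8×1000 / (1320 × 9.81) = 31.65 m.
h = z + ψ = 173.88 + 31.65 = 205.53 m.

h ≈ 205.53 m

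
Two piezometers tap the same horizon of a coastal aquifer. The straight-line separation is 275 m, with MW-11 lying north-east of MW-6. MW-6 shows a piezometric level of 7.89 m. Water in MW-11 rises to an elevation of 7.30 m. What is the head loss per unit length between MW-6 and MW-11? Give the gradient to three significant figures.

i ≈ 0.00215 m/m

Total head at MW-6: h = 7.89 m (water level in the piezometer is the total head).
Total head at MW-11: h = 7.30 m (water level in the piezometer is the total head).
Head difference: h(MW-6) − h(MW-11) = 7.89 − 7.30 = 0.59 m.
Hydraulic gradient: i = |Δh| / L = 0.59 / 275 = 0.00215.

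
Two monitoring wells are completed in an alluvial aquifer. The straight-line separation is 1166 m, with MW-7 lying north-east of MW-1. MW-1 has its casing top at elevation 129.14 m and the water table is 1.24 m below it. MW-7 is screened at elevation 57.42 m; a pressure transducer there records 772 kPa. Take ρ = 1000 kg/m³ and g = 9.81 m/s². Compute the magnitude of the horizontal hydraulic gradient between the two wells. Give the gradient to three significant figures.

i ≈ 0.00705

Total head at MW-1: h = 129.14 − 1.24 = 127.90 m.
Pressure head at MW-7: ψ = P/(ρg) = 772×1000 / (1000 × 9.81) = 78.70 m.
Total head at MW-7: h = z + ψ = 57.42 + 78.70 = 136.12 m.
Head difference: h(MW-1) − h(MW-7) = 127.90 − 136.12 = -8.22 m.
Hydraulic gradient: i = |Δh| / L = 8.22 / 1166 = 0.00705.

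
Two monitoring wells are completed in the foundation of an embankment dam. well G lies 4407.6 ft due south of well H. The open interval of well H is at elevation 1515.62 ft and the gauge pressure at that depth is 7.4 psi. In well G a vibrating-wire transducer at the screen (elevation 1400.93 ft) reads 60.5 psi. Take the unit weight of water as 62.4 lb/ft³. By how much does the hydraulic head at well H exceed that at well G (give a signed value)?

Δh ≈ -7.85 ft

Pressure head at well H: ψ = 144·P/γ = 144 × 7.4 / 62.4 = 17.08 ft.
Total head at well H: h = z + ψ = 1515.62 + 17.08 = 1532.70 ft.
Pressure head at well G: ψ = 144·P/γ = 144 × 60.5 / 62.4 = 139.62 ft.
Total head at well G: h = z + ψ = 1400.93 + 139.62 = 1540.55 ft.
Head difference: h(well H) − h(well G) = 1532.70 − 1540.55 = -7.85 ft.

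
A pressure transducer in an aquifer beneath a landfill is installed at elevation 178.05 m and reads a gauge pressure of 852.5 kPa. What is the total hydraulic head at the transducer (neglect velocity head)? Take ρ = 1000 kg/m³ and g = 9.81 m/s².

ψ = P/(ρg) = 852.5×1000 / (1000 × 9.81) = 86.90 m.
h = z + ψ = 178.05 + 86.90 = 264.95 m.

h ≈ 264.95 m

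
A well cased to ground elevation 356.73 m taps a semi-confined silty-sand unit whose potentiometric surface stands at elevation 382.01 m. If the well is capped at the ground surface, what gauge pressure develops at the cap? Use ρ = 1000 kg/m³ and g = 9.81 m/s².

Head above the cap: Δh = 382.01 − 356.73 = 25.28 m.
P = ρgΔh = 1000 × 9.81 × 25.28 = 247997 Pa ≈ 248 kPa.

P ≈ 248 kPa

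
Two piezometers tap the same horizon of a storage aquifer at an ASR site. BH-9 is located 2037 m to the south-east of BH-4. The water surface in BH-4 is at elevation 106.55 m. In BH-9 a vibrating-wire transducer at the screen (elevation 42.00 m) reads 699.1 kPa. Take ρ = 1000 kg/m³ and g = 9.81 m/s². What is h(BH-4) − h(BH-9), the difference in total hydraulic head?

Δh ≈ -6.71 m

Total head at BH-4: h = 106.55 m (water level in the piezometer is the total head).
Pressure head at BH-9: ψ = P/(ρg) = 699.1×1000 / (1000 × 9.81) = 71.26 m.
Total head at BH-9: h = z + ψ = 42.00 + 71.26 = 113.26 m.
Head difference: h(BH-4) − h(BH-9) = 106.55 − 113.26 = -6.71 m.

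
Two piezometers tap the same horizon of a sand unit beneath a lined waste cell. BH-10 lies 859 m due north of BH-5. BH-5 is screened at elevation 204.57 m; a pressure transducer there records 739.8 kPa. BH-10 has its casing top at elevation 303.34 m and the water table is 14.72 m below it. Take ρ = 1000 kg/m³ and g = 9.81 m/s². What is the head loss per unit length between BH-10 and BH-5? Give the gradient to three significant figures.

i ≈ 0.0101 m/m

Pressure head at BH-5: ψ = P/(ρg) = 739.8×1000 / (1000 × 9.81) = 75.41 m.
Total head at BH-5: h = z + ψ = 204.57 + 75.41 = 279.98 m.
Total head at BH-10: h = 303.34 − 14.72 = 288.62 m.
Head difference: h(BH-5) − h(BH-10) = 279.98 − 288.62 = -8.64 m.
Hydraulic gradient: i = |Δh| / L = 8.64 / 859 = 0.0101.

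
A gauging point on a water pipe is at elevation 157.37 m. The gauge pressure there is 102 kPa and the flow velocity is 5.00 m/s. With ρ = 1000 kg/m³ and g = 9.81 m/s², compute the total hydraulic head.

Pressure head ψ = P/(ρg) = 102×1000 / (1000 × 9.81) = 10.40 m.
Velocity head = v²/(2g) = 5.00² / (2 × 9.81) = 1.274 m.
h = z + ψ + v²/(2g) = 157.37 + 10.40 + 1.274 = 169.04 m.

h ≈ 169.04 m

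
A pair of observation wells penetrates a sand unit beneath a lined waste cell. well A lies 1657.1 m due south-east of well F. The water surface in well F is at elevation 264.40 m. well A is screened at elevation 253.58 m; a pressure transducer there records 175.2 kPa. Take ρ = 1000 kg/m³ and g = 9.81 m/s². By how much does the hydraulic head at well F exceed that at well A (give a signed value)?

Total head at well F: h = 264.40 m (water level in the piezometer is the total head).
Pressure head at well A: ψ = P/(ρg) = 175.2×1000 / (1000 × 9.81) = 17.86 m.
Total head at well A: h = z + ψ = 253.58 + 17.86 = 271.44 m.
Head difference: h(well F) − h(well A) = 264.40 − 271.44 = -7.04 m.

Δh ≈ -7.04 m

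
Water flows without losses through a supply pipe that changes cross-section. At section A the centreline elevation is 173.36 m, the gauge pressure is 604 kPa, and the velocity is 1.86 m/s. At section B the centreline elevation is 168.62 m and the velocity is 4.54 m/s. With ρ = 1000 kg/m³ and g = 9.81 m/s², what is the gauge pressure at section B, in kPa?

P₂ ≈ 642 kPa

Pressure head at A: ψ₁ = P₁/(ρg) = 604×1000 / (1000 × 9.81) = 61.57 m.
Velocity heads: v₁²/2g = 1.86²/19.62 = 0.176 m; v₂²/2g = 4.54²/19.62 = 1.051 m.
Total head H = z₁ + ψ₁ + v₁²/2g = 173.36 + 61.57 + 0.176 = 235.11 m.
ψ₂ = H − z₂ − v₂²/2g = 235.11 − 168.62 − 1.051 = 65.44 m.
P₂ = ρgψ₂ = 1000 × 9.81 × 65.44 ≈ 642 kPa.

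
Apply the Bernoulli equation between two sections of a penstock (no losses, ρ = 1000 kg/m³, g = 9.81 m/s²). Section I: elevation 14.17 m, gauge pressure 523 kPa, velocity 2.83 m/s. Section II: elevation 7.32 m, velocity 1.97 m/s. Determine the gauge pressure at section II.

Pressure head at I: ψ₁ = P₁/(ρg) = 523×1000 / (1000 × 9.81) = 53.31 m.
Velocity heads: v₁²/2g = 2.83²/19.62 = 0.408 m; v₂²/2g = 1.97²/19.62 = 0.198 m.
Total head H = z₁ + ψ₁ + v₁²/2g = 14.17 + 53.31 + 0.408 = 67.89 m.
ψ₂ = H − z₂ − v₂²/2g = 67.89 − 7.32 − 0.198 = 60.37 m.
P₂ = ρgψ₂ = 1000 × 9.81 × 60.37 ≈ 592 kPa.

P₂ ≈ 592 kPa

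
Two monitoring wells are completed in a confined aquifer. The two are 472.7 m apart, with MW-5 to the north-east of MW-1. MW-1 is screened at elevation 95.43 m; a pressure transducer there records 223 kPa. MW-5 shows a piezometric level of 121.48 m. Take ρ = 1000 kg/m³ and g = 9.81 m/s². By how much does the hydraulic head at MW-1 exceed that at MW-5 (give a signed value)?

Pressure head at MW-1: ψ = P/(ρg) = 223×1000 / (1000 × 9.81) = 22.73 m.
Total head at MW-1: h = z + ψ = 95.43 + 22.73 = 118.16 m.
Total head at MW-5: h = 121.48 m (water level in the piezometer is the total head).
Head difference: h(MW-1) − h(MW-5) = 118.16 − 121.48 = -3.32 m.

Δh ≈ -3.32 m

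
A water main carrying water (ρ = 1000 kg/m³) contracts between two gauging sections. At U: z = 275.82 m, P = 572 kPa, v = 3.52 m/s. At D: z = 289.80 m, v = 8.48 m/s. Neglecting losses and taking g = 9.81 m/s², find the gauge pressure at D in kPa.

Pressure head at U: ψ₁ = P₁/(ρg) = 572×1000 / (1000 × 9.81) = 58.31 m.
Velocity heads: v₁²/2g = 3.52²/19.62 = 0.632 m; v₂²/2g = 8.48²/19.62 = 3.665 m.
Total head H = z₁ + ψ₁ + v₁²/2g = 275.82 + 58.31 + 0.632 = 334.76 m.
ψ₂ = H − z₂ − v₂²/2g = 334.76 − 289.80 − 3.665 = 41.29 m.
P₂ = ρgψ₂ = 1000 × 9.81 × 41.29 ≈ 405 kPa.

P₂ ≈ 405 kPa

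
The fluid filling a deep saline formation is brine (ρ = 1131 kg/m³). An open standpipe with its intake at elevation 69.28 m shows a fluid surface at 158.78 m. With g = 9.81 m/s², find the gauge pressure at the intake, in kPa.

P ≈ 993 kPa

Pressure head ψ = h − z = 158.78 − 69.28 = 89.50 m.
P = ρgψ = 1131 × 9.81 × 89.50 = 993012 Pa ≈ 993 kPa.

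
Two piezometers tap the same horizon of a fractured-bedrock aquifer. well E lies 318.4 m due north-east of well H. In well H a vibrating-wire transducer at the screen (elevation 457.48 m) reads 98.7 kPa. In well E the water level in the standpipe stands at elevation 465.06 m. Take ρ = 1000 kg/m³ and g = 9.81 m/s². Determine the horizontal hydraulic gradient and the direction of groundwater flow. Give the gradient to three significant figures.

i ≈ 0.00779; groundwater flows toward the north-east

Pressure head at well H: ψ = P/(ρg) = 98.7×1000 / (1000 × 9.81) = 10.06 m.
Total head at well H: h = z + ψ = 457.48 + 10.06 = 467.54 m.
Total head at well E: h = 465.06 m (water level in the piezometer is the total head).
Head difference: h(well H) − h(well E) = 467.54 − 465.06 = 2.48 m.
Hydraulic gradient: i = |Δh| / L = 2.48 / 318.4 = 0.00779.
Flow is from higher to lower head: from well H toward well E, i.e. toward the north-east.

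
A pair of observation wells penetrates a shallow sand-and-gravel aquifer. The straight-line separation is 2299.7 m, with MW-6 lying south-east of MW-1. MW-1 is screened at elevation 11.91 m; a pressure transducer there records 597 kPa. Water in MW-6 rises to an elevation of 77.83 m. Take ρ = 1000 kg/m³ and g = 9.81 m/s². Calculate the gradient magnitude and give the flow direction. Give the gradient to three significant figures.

Pressure head at MW-1: ψ = P/(ρg) = 597×1000 / (1000 × 9.81) = 60.86 m.
Total head at MW-1: h = z + ψ = 11.91 + 60.86 = 72.77 m.
Total head at MW-6: h = 77.83 m (water level in the piezometer is the total head).
Head difference: h(MW-1) − h(MW-6) = 72.77 − 77.83 = -5.06 m.
Hydraulic gradient: i = |Δh| / L = 5.06 / 2299.7 = 0.00220.
Flow is from higher to lower head: from MW-6 toward MW-1, i.e. toward the north-west.

i ≈ 0.00220; groundwater flows toward the north-west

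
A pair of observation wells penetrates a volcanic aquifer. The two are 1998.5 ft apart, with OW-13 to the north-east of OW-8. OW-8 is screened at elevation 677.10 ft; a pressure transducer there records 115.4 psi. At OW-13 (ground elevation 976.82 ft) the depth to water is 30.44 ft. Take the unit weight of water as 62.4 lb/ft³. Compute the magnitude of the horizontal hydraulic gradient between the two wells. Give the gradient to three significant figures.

Pressure head at OW-8: ψ = 144·P/γ = 144 × 115.4 / 62.4 = 266.31 ft.
Total head at OW-8: h = z + ψ = 677.10 + 266.31 = 943.41 ft.
Total head at OW-13: h = 976.82 − 30.44 = 946.38 ft.
Head difference: h(OW-8) − h(OW-13) = 943.41 − 946.38 = -2.97 ft.
Hydraulic gradient: i = |Δh| / L = 2.97 / 1998.5 = 0.00149.

i ≈ 0.00149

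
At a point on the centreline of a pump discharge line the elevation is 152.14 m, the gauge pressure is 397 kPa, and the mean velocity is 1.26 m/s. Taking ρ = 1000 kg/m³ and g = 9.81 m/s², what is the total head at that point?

h ≈ 192.69 m

Pressure head ψ = P/(ρg) = 397×1000 / (1000 × 9.81) = 40.47 m.
Velocity head = v²/(2g) = 1.26² / (2 × 9.81) = 0.081 m.
h = z + ψ + v²/(2g) = 152.14 + 40.47 + 0.081 = 192.69 m.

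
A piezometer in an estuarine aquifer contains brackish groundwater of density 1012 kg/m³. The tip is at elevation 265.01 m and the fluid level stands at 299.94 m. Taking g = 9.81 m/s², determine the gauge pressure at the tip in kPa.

Pressure head ψ = h − z = 299.94 − 265.01 = 34.93 m.
P = ρgψ = 1012 × 9.81 × 34.93 = 346775 Pa ≈ 347 kPa.

P ≈ 347 kPa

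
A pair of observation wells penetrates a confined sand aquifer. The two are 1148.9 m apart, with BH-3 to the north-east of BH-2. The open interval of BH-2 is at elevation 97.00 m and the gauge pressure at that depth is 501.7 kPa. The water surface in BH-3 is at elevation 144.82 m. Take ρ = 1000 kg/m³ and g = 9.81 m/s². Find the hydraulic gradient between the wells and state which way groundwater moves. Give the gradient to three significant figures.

i ≈ 0.00289; groundwater flows toward the north-east

Pressure head at BH-2: ψ = P/(ρg) = 501.7×1000 / (1000 × 9.81) = 51.14 m.
Total head at BH-2: h = z + ψ = 97.00 + 51.14 = 148.14 m.
Total head at BH-3: h = 144.82 m (water level in the piezometer is the total head).
Head difference: h(BH-2) − h(BH-3) = 148.14 − 144.82 = 3.32 m.
Hydraulic gradient: i = |Δh| / L = 3.32 / 1148.9 = 0.00289.
Flow is from higher to lower head: from BH-2 toward BH-3, i.e. toward the north-east.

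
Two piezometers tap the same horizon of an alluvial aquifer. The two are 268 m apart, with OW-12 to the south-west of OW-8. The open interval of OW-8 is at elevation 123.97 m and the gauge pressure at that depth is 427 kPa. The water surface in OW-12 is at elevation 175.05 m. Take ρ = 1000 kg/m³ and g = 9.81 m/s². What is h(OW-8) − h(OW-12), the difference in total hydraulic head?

Δh ≈ -7.55 m

Pressure head at OW-8: ψ = P/(ρg) = 427×1000 / (1000 × 9.81) = 43.53 m.
Total head at OW-8: h = z + ψ = 123.97 + 43.53 = 167.50 m.
Total head at OW-12: h = 175.05 m (water level in the piezometer is the total head).
Head difference: h(OW-8) − h(OW-12) = 167.50 − 175.05 = -7.55 m.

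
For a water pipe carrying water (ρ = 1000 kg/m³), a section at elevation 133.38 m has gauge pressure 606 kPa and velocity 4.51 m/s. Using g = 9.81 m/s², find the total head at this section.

Pressure head ψ = P/(ρg) = 606×1000 / (1000 × 9.81) = 61.77 m.
Velocity head = v²/(2g) = 4.51² / (2 × 9.81) = 1.037 m.
h = z + ψ + v²/(2g) = 133.38 + 61.77 + 1.037 = 196.19 m.

h ≈ 196.19 m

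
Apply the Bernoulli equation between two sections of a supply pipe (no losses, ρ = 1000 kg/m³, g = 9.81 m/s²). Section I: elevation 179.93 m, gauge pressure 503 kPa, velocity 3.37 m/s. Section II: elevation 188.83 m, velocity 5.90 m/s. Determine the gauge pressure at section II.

Pressure head at I: ψ₁ = P₁/(ρg) = 503×1000 / (1000 × 9.81) = 51.27 m.
Velocity heads: v₁²/2g = 3.37²/19.62 = 0.579 m; v₂²/2g = 5.90²/19.62 = 1.774 m.
Total head H = z₁ + ψ₁ + v₁²/2g = 179.93 + 51.27 + 0.579 = 231.78 m.
ψ₂ = H − z₂ − v₂²/2g = 231.78 − 188.83 − 1.774 = 41.18 m.
P₂ = ρgψ₂ = 1000 × 9.81 × 41.18 ≈ 404 kPa.

P₂ ≈ 404 kPa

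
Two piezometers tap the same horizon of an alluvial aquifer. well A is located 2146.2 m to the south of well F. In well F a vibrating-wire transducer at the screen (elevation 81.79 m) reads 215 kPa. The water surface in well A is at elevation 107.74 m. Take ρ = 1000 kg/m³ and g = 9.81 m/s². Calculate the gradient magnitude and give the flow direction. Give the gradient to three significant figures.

Pressure head at well F: ψ = P/(ρg) = 215×1000 / (1000 × 9.81) = 21.92 m.
Total head at well F: h = z + ψ = 81.79 + 21.92 = 103.71 m.
Total head at well A: h = 107.74 m (water level in the piezometer is the total head).
Head difference: h(well F) − h(well A) = 103.71 − 107.74 = -4.03 m.
Hydraulic gradient: i = |Δh| / L = 4.03 / 2146.2 = 0.00188.
Flow is from higher to lower head: from well A toward well F, i.e. toward the north.

i ≈ 0.00188; groundwater flows toward the north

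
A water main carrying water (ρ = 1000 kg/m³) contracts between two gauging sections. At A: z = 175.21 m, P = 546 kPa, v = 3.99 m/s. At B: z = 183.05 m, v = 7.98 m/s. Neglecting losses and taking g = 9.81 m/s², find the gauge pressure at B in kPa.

Pressure head at A: ψ₁ = P₁/(ρg) = 546×1000 / (1000 × 9.81) = 55.66 m.
Velocity heads: v₁²/2g = 3.99²/19.62 = 0.811 m; v₂²/2g = 7.98²/19.62 = 3.246 m.
Total head H = z₁ + ψ₁ + v₁²/2g = 175.21 + 55.66 + 0.811 = 231.68 m.
ψ₂ = H − z₂ − v₂²/2g = 231.68 − 183.05 − 3.246 = 45.38 m.
P₂ = ρgψ₂ = 1000 × 9.81 × 45.38 ≈ 445 kPa.

P₂ ≈ 445 kPa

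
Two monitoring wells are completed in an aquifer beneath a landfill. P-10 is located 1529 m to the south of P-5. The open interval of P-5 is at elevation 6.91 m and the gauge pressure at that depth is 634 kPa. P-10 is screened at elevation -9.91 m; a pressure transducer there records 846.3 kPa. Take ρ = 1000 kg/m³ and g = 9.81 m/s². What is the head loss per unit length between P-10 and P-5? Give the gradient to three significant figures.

i ≈ 0.00315 m/m

Pressure head at P-5: ψ = P/(ρg) = 634×1000 / (1000 × 9.81) = 64.63 m.
Total head at P-5: h = z + ψ = 6.91 + 64.63 = 71.54 m.
Pressure head at P-10: ψ = P/(ρg) = 846.3×1000 / (1000 × 9.81) = 86.27 m.
Total head at P-10: h = z + ψ = -9.91 + 86.27 = 76.36 m.
Head difference: h(P-5) − h(P-10) = 71.54 − 76.36 = -4.82 m.
Hydraulic gradient: i = |Δh| / L = 4.82 / 1529 = 0.00315.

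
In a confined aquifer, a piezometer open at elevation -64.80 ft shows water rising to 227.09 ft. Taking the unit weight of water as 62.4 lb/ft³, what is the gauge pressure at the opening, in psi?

Pressure head ψ = h − z = 227.09 − (-64.80) = 291.89 ft.
P = γ·ψ / 144 = 62.4 × 291.89 / 144 = 126 psi.

P ≈ 126 psi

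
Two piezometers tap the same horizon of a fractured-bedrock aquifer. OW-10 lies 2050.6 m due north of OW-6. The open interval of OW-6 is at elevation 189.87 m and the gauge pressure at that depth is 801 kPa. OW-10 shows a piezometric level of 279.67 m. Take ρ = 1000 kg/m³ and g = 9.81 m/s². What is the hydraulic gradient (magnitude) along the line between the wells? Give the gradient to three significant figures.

i ≈ 0.00397

Pressure head at OW-6: ψ = P/(ρg) = 801×1000 / (1000 × 9.81) = 81.65 m.
Total head at OW-6: h = z + ψ = 189.87 + 81.65 = 271.52 m.
Total head at OW-10: h = 279.67 m (water level in the piezometer is the total head).
Head difference: h(OW-6) − h(OW-10) = 271.52 − 279.67 = -8.15 m.
Hydraulic gradient: i = |Δh| / L = 8.15 / 2050.6 = 0.00397.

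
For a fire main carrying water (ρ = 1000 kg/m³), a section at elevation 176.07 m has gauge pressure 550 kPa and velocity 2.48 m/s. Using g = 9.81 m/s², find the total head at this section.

h ≈ 232.45 m

Pressure head ψ = P/(ρg) = 550×1000 / (1000 × 9.81) = 56.07 m.
Velocity head = v²/(2g) = 2.48² / (2 × 9.81) = 0.313 m.
h = z + ψ + v²/(2g) = 176.07 + 56.07 + 0.313 = 232.45 m.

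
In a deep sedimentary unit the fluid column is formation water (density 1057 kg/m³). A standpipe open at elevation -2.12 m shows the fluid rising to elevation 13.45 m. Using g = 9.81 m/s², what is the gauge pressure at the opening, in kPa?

Pressure head ψ = h − z = 13.45 − (-2.12) = 15.57 m.
P = ρgψ = 1057 × 9.81 × 15.57 = 161448 Pa ≈ 161 kPa.

P ≈ 161 kPa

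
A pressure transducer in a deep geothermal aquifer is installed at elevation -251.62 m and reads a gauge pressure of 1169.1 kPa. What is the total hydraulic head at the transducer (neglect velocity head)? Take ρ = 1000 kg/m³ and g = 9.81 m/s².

h ≈ -132.45 m

ψ = P/(ρg) = 1169.1×1000 / (1000 × 9.81) = 119.17 m.
h = z + ψ = -251.62 + 119.17 = -132.45 m.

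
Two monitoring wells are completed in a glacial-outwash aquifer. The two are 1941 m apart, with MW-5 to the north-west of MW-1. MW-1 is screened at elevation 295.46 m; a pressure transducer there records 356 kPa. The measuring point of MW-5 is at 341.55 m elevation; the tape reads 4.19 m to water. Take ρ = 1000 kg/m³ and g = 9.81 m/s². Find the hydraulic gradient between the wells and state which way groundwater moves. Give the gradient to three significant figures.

i ≈ 0.00289; groundwater flows toward the south-east

Pressure head at MW-1: ψ = P/(ρg) = 356×1000 / (1000 × 9.81) = 36.29 m.
Total head at MW-1: h = z + ψ = 295.46 + 36.29 = 331.75 m.
Total head at MW-5: h = 341.55 − 4.19 = 337.36 m.
Head difference: h(MW-1) − h(MW-5) = 331.75 − 337.36 = -5.61 m.
Hydraulic gradient: i = |Δh| / L = 5.61 / 1941 = 0.00289.
Flow is from higher to lower head: from MW-5 toward MW-1, i.e. toward the south-east.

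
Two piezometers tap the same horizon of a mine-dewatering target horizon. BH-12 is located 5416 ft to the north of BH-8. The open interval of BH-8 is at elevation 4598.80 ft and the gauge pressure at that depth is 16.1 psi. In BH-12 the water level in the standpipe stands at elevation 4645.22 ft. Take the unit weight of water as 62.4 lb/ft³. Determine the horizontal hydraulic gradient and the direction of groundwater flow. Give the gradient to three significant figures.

Pressure head at BH-8: ψ = 144·P/γ = 144 × 16.1 / 62.4 = 37.15 ft.
Total head at BH-8: h = z + ψ = 4598.80 + 37.15 = 4635.95 ft.
Total head at BH-12: h = 4645.22 ft (water level in the piezometer is the total head).
Head difference: h(BH-8) − h(BH-12) = 4635.95 − 4645.22 = -9.27 ft.
Hydraulic gradient: i = |Δh| / L = 9.27 / 5416 = 0.00171.
Flow is from higher to lower head: from BH-12 toward BH-8, i.e. toward the south.

i ≈ 0.00171; groundwater flows toward the south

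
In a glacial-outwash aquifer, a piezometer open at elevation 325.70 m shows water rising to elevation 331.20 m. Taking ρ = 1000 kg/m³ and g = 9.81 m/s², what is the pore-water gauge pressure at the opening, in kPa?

P ≈ 54.0 kPa

Pressure head ψ = h − z = 331.20 − 325.70 = 5.50 m.
P = ρgψ = 1000 × 9.81 × 5.50 = 53955 Pa ≈ 54.0 kPa.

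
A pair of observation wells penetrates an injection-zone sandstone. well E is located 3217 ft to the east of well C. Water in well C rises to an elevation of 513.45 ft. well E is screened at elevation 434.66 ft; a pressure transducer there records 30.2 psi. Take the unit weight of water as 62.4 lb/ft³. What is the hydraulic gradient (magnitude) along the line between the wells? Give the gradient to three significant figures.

Total head at well C: h = 513.45 ft (water level in the piezometer is the total head).
Pressure head at well E: ψ = 144·P/γ = 144 × 30.2 / 62.4 = 69.69 ft.
Total head at well E: h = z + ψ = 434.66 + 69.69 = 504.35 ft.
Head difference: h(well C) − h(well E) = 513.45 − 504.35 = 9.10 ft.
Hydraulic gradient: i = |Δh| / L = 9.10 / 3217 = 0.00283.

i ≈ 0.00283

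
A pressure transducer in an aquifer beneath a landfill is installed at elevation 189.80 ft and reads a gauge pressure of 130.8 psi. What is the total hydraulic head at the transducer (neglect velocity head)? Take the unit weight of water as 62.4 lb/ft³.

ψ = 144·P/γ = 144 × 130.8 / 62.4 = 301.85 ft.
h = z + ψ = 189.80 + 301.85 = 491.65 ft.

h ≈ 491.65 ft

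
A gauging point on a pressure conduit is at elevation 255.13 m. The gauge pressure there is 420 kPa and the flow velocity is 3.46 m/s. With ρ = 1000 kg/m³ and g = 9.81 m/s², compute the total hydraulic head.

Pressure head ψ = P/(ρg) = 420×1000 / (1000 × 9.81) = 42.81 m.
Velocity head = v²/(2g) = 3.46² / (2 × 9.81) = 0.610 m.
h = z + ψ + v²/(2g) = 255.13 + 42.81 + 0.610 = 298.55 m.

h ≈ 298.55 m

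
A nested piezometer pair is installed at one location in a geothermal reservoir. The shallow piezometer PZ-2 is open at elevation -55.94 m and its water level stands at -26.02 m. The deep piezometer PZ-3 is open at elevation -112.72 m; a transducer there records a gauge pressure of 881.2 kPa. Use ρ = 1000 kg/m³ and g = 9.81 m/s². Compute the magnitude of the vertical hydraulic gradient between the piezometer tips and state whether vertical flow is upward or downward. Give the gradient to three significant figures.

Total head at PZ-2: h = -26.02 m (water level in the standpipe).
Pressure head at PZ-3: ψ = P/(ρg) = 881.2×1000 / (1000 × 9.81) = 89.83 m.
Total head at PZ-3: h = z + ψ = -112.72 + 89.83 = -22.89 m.
Δh = h(PZ-2) − h(PZ-3) = -26.02 − (-22.89) = -3.13 m.
Vertical separation Δz = -55.94 − (-112.72) = 56.78 m.
|i_v| = |Δh| / Δz = 3.13 / 56.78 = 0.0551.
Head is higher in the deep piezometer, so vertical flow is upward (discharge condition).

|i_v| ≈ 0.0551; vertical flow is upward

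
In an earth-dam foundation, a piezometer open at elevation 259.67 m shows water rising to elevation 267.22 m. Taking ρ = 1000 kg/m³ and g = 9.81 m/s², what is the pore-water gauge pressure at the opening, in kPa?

P ≈ 74.1 kPa

Pressure head ψ = h − z = 267.22 − 259.67 = 7.55 m.
P = ρgψ = 1000 × 9.81 × 7.55 = 74066 Pa ≈ 74.1 kPa.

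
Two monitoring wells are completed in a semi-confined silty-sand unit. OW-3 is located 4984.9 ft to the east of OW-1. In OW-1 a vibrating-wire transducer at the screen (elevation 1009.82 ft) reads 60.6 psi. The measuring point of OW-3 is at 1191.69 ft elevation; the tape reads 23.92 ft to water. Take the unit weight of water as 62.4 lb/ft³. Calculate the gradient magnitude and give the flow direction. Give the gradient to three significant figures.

Pressure head at OW-1: ψ = 144·P/γ = 144 × 60.6 / 62.4 = 139.85 ft.
Total head at OW-1: h = z + ψ = 1009.82 + 139.85 = 1149.67 ft.
Total head at OW-3: h = 1191.69 − 23.92 = 1167.77 ft.
Head difference: h(OW-1) − h(OW-3) = 1149.67 − 1167.77 = -18.10 ft.
Hydraulic gradient: i = |Δh| / L = 18.10 / 4984.9 = 0.00363.
Flow is from higher to lower head: from OW-3 toward OW-1, i.e. toward the west.

i ≈ 0.00363; groundwater flows toward the west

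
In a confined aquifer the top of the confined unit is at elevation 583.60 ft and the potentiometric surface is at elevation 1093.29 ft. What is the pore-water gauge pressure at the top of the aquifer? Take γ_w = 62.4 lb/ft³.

Pressure head at the aquifer top: ψ = h − z = 1093.29 − 583.60 = 509.69 ft.
P = γψ/144 = 62.4 × 509.69 / 144 = 221 psi.

P ≈ 221 psi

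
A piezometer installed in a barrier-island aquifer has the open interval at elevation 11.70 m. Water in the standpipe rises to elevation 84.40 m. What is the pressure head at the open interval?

Total head h = 84.40 m (the water-surface elevation in the piezometer).
Pressure head ψ = h − z = 84.40 − 11.70 = 72.70 m.

ψ ≈ 72.70 m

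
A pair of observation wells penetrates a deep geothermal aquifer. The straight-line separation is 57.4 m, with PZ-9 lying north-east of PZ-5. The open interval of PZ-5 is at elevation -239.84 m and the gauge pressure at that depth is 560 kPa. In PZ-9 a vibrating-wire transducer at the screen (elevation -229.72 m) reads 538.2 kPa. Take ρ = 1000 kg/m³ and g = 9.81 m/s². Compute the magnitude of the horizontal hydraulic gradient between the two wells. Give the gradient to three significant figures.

i ≈ 0.138

Pressure head at PZ-5: ψ = P/(ρg) = 560×1000 / (1000 × 9.81) = 57.08 m.
Total head at PZ-5: h = z + ψ = -239.84 + 57.08 = -182.76 m.
Pressure head at PZ-9: ψ = P/(ρg) = 538.2×1000 / (1000 × 9.81) = 54.86 m.
Total head at PZ-9: h = z + ψ = -229.72 + 54.86 = -174.86 m.
Head difference: h(PZ-5) − h(PZ-9) = -182.76 − (-174.86) = -7.90 m.
Hydraulic gradient: i = |Δh| / L = 7.90 / 57.4 = 0.138.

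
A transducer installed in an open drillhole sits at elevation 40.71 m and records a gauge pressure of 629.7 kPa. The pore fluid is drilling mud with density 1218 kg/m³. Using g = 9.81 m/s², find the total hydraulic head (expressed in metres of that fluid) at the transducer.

ψ = P/(ρg) = 629.7×1000 / (1218 × 9.81) = 52.70 m.
h = z + ψ = 40.71 + 52.70 = 93.41 m.

h ≈ 93.41 m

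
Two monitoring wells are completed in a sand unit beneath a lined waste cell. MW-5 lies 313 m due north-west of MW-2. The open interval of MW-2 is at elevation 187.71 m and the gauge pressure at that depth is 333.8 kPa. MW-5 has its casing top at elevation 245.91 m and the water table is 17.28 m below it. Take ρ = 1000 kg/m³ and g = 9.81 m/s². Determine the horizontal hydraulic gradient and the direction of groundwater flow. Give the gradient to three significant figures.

i ≈ 0.0220; groundwater flows toward the south-east

Pressure head at MW-2: ψ = P/(ρg) = 333.8×1000 / (1000 × 9.81) = 34.03 m.
Total head at MW-2: h = z + ψ = 187.71 + 34.03 = 221.74 m.
Total head at MW-5: h = 245.91 − 17.28 = 228.63 m.
Head difference: h(MW-2) − h(MW-5) = 221.74 − 228.63 = -6.89 m.
Hydraulic gradient: i = |Δh| / L = 6.89 / 313 = 0.0220.
Flow is from higher to lower head: from MW-5 toward MW-2, i.e. toward the south-east.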